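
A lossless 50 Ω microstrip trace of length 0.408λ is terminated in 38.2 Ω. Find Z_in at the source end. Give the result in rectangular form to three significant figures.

Z_in ≈ 43.6 − j10.9 Ω

βl = 2π × 0.408 = 147°
tan(βl) = tan(147°) = -0.652
Z_in = Z_0·(Z_L + jZ_0·tanβl)/(Z_0 + jZ_L·tanβl)
     = 50·(38.2 − j32.6)/(50 − j24.9)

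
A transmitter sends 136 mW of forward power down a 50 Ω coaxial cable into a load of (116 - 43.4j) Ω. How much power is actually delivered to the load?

P_delivered ≈ 107 mW

|Γ| = |(66 − j43.4)/(166 − j43.4)| = 0.46
|Γ|² = 0.212
P_refl = |Γ|²·P_inc = 28.8 mW, P_del = (1 − |Γ|²)·P_inc = 107 mW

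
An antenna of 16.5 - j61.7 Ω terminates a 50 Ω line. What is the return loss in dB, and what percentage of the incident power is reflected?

RL ≈ 2.23 dB; 59.9% of incident power reflected

Γ = (-33.5 − j61.7)/(66.5 − j61.7), |Γ| = 0.774
RL = −20·log₁₀(0.774) = 2.23 dB
P_refl/P_inc = |Γ|² = 0.599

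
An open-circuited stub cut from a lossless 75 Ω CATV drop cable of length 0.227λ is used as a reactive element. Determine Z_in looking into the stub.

βl = 2π × 0.227 = 81.7°
tan(βl) = 6.87
For an open-circuited stub, Z_in = −jZ_0·cot(βl) = −jZ_0/tan(βl)

Z_in ≈ −j10.9 Ω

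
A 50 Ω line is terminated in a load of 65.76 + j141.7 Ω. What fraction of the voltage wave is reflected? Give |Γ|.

Γ = (Z_L − Z_0)/(Z_L + Z_0) = (15.76 + j141.7)/(115.8 + j141.7)
|Γ| = 143/183

|Γ| ≈ 0.779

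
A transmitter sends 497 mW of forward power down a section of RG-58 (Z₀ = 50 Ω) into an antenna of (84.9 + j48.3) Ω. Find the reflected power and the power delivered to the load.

|Γ| = |(34.9 + j48.3)/(134.9 + j48.3)| = 0.416
|Γ|² = 0.173
P_refl = |Γ|²·P_inc = 86 mW, P_del = (1 − |Γ|²)·P_inc = 411 mW

P_reflected ≈ 86 mW; P_delivered ≈ 411 mW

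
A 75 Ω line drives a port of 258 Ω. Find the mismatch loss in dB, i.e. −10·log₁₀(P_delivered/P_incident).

Γ = (258 − 75)/(258 + 75) = 0.55
|Γ|² = 0.302, so P_del/P_inc = 1 − |Γ|² = 0.698
ML = −10·log₁₀(1 − |Γ|²)

mismatch loss ≈ 1.56 dB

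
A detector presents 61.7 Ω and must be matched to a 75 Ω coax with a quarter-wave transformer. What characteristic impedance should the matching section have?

Z_qwt ≈ 68 Ω

Z_qwt = √(Z_0·R_L) = √(75 × 61.7) = √4628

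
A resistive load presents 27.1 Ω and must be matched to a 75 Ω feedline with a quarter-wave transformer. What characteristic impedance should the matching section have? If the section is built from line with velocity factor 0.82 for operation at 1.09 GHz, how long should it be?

Z_qwt ≈ 45.1 Ω; length ≈ 5.64 cm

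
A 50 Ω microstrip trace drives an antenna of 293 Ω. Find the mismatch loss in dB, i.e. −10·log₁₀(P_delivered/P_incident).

mismatch loss ≈ 3.03 dB

Γ = (293 − 50)/(293 + 50) = 0.708
|Γ|² = 0.502, so P_del/P_inc = 1 − |Γ|² = 0.498
ML = −10·log₁₀(1 − |Γ|²)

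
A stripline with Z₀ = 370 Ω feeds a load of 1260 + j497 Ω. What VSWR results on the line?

Γ = (Z_L − Z_0)/(Z_L + Z_0) = (890 + j497)/(1630 + j497)
|Γ| = 1020/1700 = 0.598
VSWR = (1 + |Γ|)/(1 − |Γ|) = 1.6/0.402

VSWR ≈ 3.98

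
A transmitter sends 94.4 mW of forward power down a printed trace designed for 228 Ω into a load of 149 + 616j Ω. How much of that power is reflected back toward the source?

P_reflected ≈ 69.8 mW

|Γ| = |(-79 + j616)/(377 + j616)| = 0.86
|Γ|² = 0.739
P_refl = |Γ|²·P_inc = 69.8 mW, P_del = (1 − |Γ|²)·P_inc = 24.6 mW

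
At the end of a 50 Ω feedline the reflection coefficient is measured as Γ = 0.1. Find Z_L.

Z_L ≈ 61.1 Ω

Z_L = Z_0·(1 + Γ)/(1 − Γ) = 50·(1.1)/(0.9)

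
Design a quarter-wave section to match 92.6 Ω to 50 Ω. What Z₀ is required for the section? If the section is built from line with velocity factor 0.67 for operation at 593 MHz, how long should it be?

Z_qwt = √(Z_0·R_L) = √(50 × 92.6) = √4630
λ = 0.67·c/f = 0.339 m, so l = λ/4 = 0.0847 m

Z_qwt ≈ 68 Ω; length ≈ 8.47 cm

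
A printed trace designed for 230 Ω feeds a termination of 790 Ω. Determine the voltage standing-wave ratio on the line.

Γ = (790 − 230)/(790 + 230) = 0.549
VSWR = (1 + 0.549)/(1 − 0.549)

VSWR ≈ 3.43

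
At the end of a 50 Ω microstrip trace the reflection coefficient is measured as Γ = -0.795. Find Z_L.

Z_L = Z_0·(1 + Γ)/(1 − Γ) = 50·(0.205)/(1.79)

Z_L ≈ 5.71 Ω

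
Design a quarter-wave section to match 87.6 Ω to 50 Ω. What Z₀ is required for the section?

Z_qwt ≈ 66.2 Ω

Z_qwt = √(Z_0·R_L) = √(50 × 87.6) = √4380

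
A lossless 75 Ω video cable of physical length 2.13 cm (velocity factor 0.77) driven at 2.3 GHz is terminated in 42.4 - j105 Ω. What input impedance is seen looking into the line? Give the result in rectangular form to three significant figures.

Z_in ≈ 14.9 + j25 Ω

λ = v/f = 0.77·c / 2.3 GHz = 0.1 m
βl = 2π·l/λ = 2π × 0.212 = 76.3°
tan(βl) = tan(76.3°) = 4.12
Z_in = Z_0·(Z_L + jZ_0·tanβl)/(Z_0 + jZ_L·tanβl)
     = 75·(42.4 + j204)/(507 + j175)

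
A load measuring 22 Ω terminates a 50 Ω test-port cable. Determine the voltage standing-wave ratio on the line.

Γ = (22 − 50)/(22 + 50) = -0.389
VSWR = (1 + 0.389)/(1 − 0.389)

VSWR ≈ 2.27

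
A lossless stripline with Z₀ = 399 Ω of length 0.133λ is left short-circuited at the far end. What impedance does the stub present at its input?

Z_in ≈ +j441 Ω

βl = 2π × 0.133 = 47.9°
tan(βl) = 1.11
For a short-circuited stub, Z_in = jZ_0·tan(βl)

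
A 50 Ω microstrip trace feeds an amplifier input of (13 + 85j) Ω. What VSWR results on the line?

VSWR ≈ 15.2

Γ = (Z_L − Z_0)/(Z_L + Z_0) = (-37 + j85)/(63 + j85)
|Γ| = 92.7/106 = 0.876
VSWR = (1 + |Γ|)/(1 − |Γ|) = 1.88/0.124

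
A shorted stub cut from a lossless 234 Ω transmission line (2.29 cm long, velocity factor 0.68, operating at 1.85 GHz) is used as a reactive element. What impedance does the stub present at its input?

λ = v/f = 0.68·c / 1.85 GHz = 0.11 m
βl = 2π·l/λ = 2π × 0.208 = 74.8°
tan(βl) = 3.67
For a shorted stub, Z_in = jZ_0·tan(βl)

Z_in ≈ +j859 Ω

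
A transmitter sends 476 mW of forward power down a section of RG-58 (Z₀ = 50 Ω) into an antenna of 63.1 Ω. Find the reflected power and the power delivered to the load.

P_reflected ≈ 6.39 mW; P_delivered ≈ 470 mW

Γ = (63.1 − 50)/(63.1 + 50) = 0.116
|Γ|² = 0.0134
P_refl = |Γ|²·P_inc = 6.39 mW, P_del = (1 − |Γ|²)·P_inc = 470 mW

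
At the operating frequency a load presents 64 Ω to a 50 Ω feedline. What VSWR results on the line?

For a purely resistive load, VSWR = R_L/Z_0 or Z_0/R_L (whichever > 1) = 64/50

VSWR ≈ 1.28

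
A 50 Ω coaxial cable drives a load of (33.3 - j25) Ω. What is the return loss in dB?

Γ = (-16.7 − j25)/(83.3 − j25), |Γ| = 0.346
RL = −20·log₁₀|Γ| = −20·log₁₀(0.346)

RL ≈ 9.23 dB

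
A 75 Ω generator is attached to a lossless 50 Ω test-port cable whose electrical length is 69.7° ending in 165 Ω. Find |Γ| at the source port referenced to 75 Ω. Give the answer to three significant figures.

tan(βl) = 2.7
Z_in = Z_0·(Z_L + jZ_0·tanβl)/(Z_0 + jZ_L·tanβl) = 17 − j16.6 Ω
Γ_s = (Z_in − Z_s)/(Z_in + Z_s) = (-58 − j16.6)/(92 − j16.6), |Γ_s| = 0.645

|Γ| ≈ 0.645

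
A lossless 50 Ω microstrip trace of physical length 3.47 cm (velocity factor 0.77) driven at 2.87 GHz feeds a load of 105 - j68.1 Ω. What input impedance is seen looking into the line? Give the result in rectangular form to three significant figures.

λ = v/f = 0.77·c / 2.87 GHz = 0.0805 m
βl = 2π·l/λ = 2π × 0.431 = 155°
tan(βl) = tan(155°) = -0.462
Z_in = Z_0·(Z_L + jZ_0·tanβl)/(Z_0 + jZ_L·tanβl)
     = 50·(105 − j91.2)/(18.5 − j48.5)

Z_in ≈ 118 + j63.1 Ω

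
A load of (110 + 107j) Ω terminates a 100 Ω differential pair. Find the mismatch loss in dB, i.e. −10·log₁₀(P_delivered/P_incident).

mismatch loss ≈ 1.01 dB

Γ = (10 + j107)/(210 + j107), |Γ| = 0.456
|Γ|² = 0.208, so P_del/P_inc = 1 − |Γ|² = 0.792
ML = −10·log₁₀(1 − |Γ|²)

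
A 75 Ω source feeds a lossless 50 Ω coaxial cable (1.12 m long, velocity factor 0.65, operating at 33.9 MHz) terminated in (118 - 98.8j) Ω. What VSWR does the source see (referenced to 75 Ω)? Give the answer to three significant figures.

λ = v/f = 0.65·c / 33.9 MHz = 5.75 m
βl = 2π·l/λ = 2π × 0.195 = 70.1°
tan(βl) = 2.76
Z_in = Z_0·(Z_L + jZ_0·tanβl)/(Z_0 + jZ_L·tanβl) = 12.1 − j6.12 Ω
Γ_s = (Z_in − Z_s)/(Z_in + Z_s) = (-62.9 − j6.12)/(87.1 − j6.12), |Γ_s| = 0.724
VSWR = (1 + |Γ_s|)/(1 − |Γ_s|)

VSWR ≈ 6.24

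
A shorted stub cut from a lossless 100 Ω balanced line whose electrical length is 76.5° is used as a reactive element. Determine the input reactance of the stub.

X_in ≈ 417 Ω (inductive)

tan(βl) = 4.17
For a shorted stub, Z_in = jZ_0·tan(βl)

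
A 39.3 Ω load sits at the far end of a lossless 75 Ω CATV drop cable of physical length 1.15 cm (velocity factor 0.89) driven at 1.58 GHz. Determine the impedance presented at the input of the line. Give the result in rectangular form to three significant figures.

λ = v/f = 0.89·c / 1.58 GHz = 0.169 m
βl = 2π·l/λ = 2π × 0.0681 = 24.5°
tan(βl) = tan(24.5°) = 0.456
Z_in = Z_0·(Z_L + jZ_0·tanβl)/(Z_0 + jZ_L·tanβl)
     = 75·(39.3 + j34.2)/(75 + j17.9)

Z_in ≈ 44.9 + j23.5 Ω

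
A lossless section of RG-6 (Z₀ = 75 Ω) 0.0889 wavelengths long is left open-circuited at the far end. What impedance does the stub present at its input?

βl = 2π × 0.0889 = 32°
tan(βl) = 0.625
For an open-circuited stub, Z_in = −jZ_0·cot(βl) = −jZ_0/tan(βl)

Z_in ≈ −j120 Ω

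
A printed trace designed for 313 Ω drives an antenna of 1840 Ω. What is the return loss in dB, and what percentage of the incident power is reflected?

RL ≈ 2.98 dB; 50.3% of incident power reflected

Γ = (1840 − 313)/(1840 + 313) = 0.709
RL = −20·log₁₀(0.709) = 2.98 dB
P_refl/P_inc = |Γ|² = 0.503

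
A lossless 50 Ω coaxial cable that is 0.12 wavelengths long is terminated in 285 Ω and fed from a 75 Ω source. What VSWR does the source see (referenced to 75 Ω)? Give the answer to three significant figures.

VSWR ≈ 6.06

βl = 2π × 0.12 = 43.2°
tan(βl) = 0.939
Z_in = Z_0·(Z_L + jZ_0·tanβl)/(Z_0 + jZ_L·tanβl) = 18.1 − j49.9 Ω
Γ_s = (Z_in − Z_s)/(Z_in + Z_s) = (-56.9 − j49.9)/(93.1 − j49.9), |Γ_s| = 0.717
VSWR = (1 + |Γ_s|)/(1 − |Γ_s|)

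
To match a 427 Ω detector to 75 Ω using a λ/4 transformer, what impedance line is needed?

Z_qwt ≈ 179 Ω

Z_qwt = √(Z_0·R_L) = √(75 × 427) = √32020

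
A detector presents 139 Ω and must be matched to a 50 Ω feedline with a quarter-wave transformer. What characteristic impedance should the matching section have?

Z_qwt ≈ 83.4 Ω

Z_qwt = √(Z_0·R_L) = √(50 × 139) = √6950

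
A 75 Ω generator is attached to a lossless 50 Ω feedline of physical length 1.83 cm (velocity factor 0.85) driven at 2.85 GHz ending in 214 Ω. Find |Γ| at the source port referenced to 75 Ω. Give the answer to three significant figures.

|Γ| ≈ 0.72

λ = v/f = 0.85·c / 2.85 GHz = 0.0895 m
βl = 2π·l/λ = 2π × 0.205 = 73.6°
tan(βl) = 3.4
Z_in = Z_0·(Z_L + jZ_0·tanβl)/(Z_0 + jZ_L·tanβl) = 12.6 − j13.8 Ω
Γ_s = (Z_in − Z_s)/(Z_in + Z_s) = (-62.4 − j13.8)/(87.6 − j13.8), |Γ_s| = 0.72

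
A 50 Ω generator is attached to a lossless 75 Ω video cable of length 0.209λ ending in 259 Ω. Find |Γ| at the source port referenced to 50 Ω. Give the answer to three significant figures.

|Γ| ≈ 0.43

βl = 2π × 0.209 = 75.2°
tan(βl) = 3.8
Z_in = Z_0·(Z_L + jZ_0·tanβl)/(Z_0 + jZ_L·tanβl) = 23.1 − j18 Ω
Γ_s = (Z_in − Z_s)/(Z_in + Z_s) = (-26.9 − j18)/(73.1 − j18), |Γ_s| = 0.43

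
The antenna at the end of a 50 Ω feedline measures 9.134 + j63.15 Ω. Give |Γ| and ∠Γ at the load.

Γ = (Z_L − Z_0)/(Z_L + Z_0) = (-40.87 + j63.15)/(59.13 + j63.15)
|Γ| = 75.2/86.5 = 0.869

Γ ≈ 0.869 ∠ 76°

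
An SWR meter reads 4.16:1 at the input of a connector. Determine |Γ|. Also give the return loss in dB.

|Γ| ≈ 0.612; return loss ≈ 4.26 dB

|Γ| = (S − 1)/(S + 1) = (4.16 − 1)/(4.16 + 1) = 3.16/5.16
RL = −20·log₁₀|Γ| = −20·log₁₀(0.612)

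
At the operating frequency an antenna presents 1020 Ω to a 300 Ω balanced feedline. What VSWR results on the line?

VSWR ≈ 3.4

Γ = (1020 − 300)/(1020 + 300) = 0.545
VSWR = (1 + 0.545)/(1 − 0.545)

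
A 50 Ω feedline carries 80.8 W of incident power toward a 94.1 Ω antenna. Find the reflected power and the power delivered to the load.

Γ = (94.1 − 50)/(94.1 + 50) = 0.306
|Γ|² = 0.0937
P_refl = |Γ|²·P_inc = 7.57 W, P_del = (1 − |Γ|²)·P_inc = 73.2 W

P_reflected ≈ 7.57 W; P_delivered ≈ 73.2 W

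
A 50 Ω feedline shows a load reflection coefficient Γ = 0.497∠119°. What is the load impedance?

Z_L ≈ 21.8 + j25.1 Ω

Z_L = Z_0·(1 + Γ)/(1 − Γ) = 50·(0.759 + j0.435)/(1.24 − j0.435)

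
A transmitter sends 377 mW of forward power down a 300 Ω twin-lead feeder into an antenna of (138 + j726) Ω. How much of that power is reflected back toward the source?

P_reflected ≈ 290 mW

|Γ| = |(-162 + j726)/(438 + j726)| = 0.877
|Γ|² = 0.77
P_refl = |Γ|²·P_inc = 290 mW, P_del = (1 − |Γ|²)·P_inc = 86.8 mW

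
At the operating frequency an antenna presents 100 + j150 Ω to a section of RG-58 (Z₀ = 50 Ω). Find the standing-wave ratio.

VSWR ≈ 6.85

Γ = (Z_L − Z_0)/(Z_L + Z_0) = (50 + j150)/(150 + j150)
|Γ| = 158/212 = 0.745
VSWR = (1 + |Γ|)/(1 − |Γ|) = 1.75/0.255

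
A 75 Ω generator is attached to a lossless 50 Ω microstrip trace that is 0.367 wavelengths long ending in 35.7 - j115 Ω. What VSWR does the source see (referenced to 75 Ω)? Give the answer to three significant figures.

βl = 2π × 0.367 = 132°
tan(βl) = -1.11
Z_in = Z_0·(Z_L + jZ_0·tanβl)/(Z_0 + jZ_L·tanβl) = 26.4 + j96.8 Ω
Γ_s = (Z_in − Z_s)/(Z_in + Z_s) = (-48.6 + j96.8)/(101 + j96.8), |Γ_s| = 0.773
VSWR = (1 + |Γ_s|)/(1 − |Γ_s|)

VSWR ≈ 7.8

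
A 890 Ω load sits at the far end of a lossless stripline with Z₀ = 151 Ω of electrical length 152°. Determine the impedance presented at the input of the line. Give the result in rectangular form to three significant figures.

tan(βl) = tan(152°) = -0.532
Z_in = Z_0·(Z_L + jZ_0·tanβl)/(Z_0 + jZ_L·tanβl)
     = 151·(890 − j80.3)/(151 − j473)

Z_in ≈ 105 + j250 Ω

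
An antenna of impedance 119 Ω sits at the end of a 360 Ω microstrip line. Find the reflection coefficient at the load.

Γ = -0.503

Γ = (Z_L − Z_0)/(Z_L + Z_0) = (119 − 360)/(119 + 360) = -241/479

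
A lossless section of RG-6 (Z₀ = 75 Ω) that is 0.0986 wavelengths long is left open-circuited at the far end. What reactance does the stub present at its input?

X_in ≈ -105 Ω (capacitive)

βl = 2π × 0.0986 = 35.5°
tan(βl) = 0.713
For an open-circuited stub, Z_in = −jZ_0·cot(βl) = −jZ_0/tan(βl)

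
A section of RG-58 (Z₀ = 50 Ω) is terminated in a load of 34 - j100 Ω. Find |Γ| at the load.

Γ = (Z_L − Z_0)/(Z_L + Z_0) = (-16 − j100)/(84 − j100)
|Γ| = 101/131

|Γ| ≈ 0.775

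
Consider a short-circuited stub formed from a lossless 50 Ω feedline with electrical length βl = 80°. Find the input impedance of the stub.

Z_in ≈ +j284 Ω

tan(βl) = 5.67
For a short-circuited stub, Z_in = jZ_0·tan(βl)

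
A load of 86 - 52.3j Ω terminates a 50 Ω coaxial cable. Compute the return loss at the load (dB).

RL ≈ 7.22 dB

Γ = (36 − j52.3)/(136 − j52.3), |Γ| = 0.436
RL = −20·log₁₀|Γ| = −20·log₁₀(0.436)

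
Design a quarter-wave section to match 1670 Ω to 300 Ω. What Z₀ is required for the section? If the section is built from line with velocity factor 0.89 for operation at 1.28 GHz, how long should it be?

Z_qwt ≈ 708 Ω; length ≈ 5.21 cm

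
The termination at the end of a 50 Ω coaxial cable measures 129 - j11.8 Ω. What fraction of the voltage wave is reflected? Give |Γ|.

Γ = (Z_L − Z_0)/(Z_L + Z_0) = (79 − j11.8)/(179 − j11.8)
|Γ| = 79.9/179

|Γ| ≈ 0.445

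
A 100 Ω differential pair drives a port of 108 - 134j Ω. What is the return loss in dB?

RL ≈ 5.31 dB

Γ = (8 − j134)/(208 − j134), |Γ| = 0.543
RL = −20·log₁₀|Γ| = −20·log₁₀(0.543)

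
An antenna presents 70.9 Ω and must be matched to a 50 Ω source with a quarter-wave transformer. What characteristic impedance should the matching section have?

Z_qwt ≈ 59.5 Ω

Z_qwt = √(Z_0·R_L) = √(50 × 70.9) = √3545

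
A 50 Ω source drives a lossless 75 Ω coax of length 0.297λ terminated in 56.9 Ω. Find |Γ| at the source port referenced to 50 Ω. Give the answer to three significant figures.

βl = 2π × 0.297 = 107°
tan(βl) = -3.29
Z_in = Z_0·(Z_L + jZ_0·tanβl)/(Z_0 + jZ_L·tanβl) = 93 − j14.5 Ω
Γ_s = (Z_in − Z_s)/(Z_in + Z_s) = (43 − j14.5)/(143 − j14.5), |Γ_s| = 0.316

|Γ| ≈ 0.316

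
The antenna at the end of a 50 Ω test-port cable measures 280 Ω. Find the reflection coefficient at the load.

Γ = 0.697

Γ = (Z_L − Z_0)/(Z_L + Z_0) = (280 − 50)/(280 + 50) = 230/330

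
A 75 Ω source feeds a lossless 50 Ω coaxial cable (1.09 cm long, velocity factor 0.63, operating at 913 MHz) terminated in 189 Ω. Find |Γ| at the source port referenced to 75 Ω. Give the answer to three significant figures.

λ = v/f = 0.63·c / 913 MHz = 0.207 m
βl = 2π·l/λ = 2π × 0.0527 = 19°
tan(βl) = 0.343
Z_in = Z_0·(Z_L + jZ_0·tanβl)/(Z_0 + jZ_L·tanβl) = 78.7 − j85 Ω
Γ_s = (Z_in − Z_s)/(Z_in + Z_s) = (3.68 − j85)/(154 − j85), |Γ_s| = 0.484

|Γ| ≈ 0.484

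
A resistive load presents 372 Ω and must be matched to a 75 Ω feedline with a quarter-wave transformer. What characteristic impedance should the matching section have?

Z_qwt = √(Z_0·R_L) = √(75 × 372) = √27900

Z_qwt ≈ 167 Ω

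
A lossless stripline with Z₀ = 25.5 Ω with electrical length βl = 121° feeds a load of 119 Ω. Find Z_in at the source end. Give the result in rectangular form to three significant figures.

tan(βl) = tan(121°) = -1.66
Z_in = Z_0·(Z_L + jZ_0·tanβl)/(Z_0 + jZ_L·tanβl)
     = 25.5·(119 − j42.4)/(25.5 − j198)

Z_in ≈ 7.32 + j14.4 Ω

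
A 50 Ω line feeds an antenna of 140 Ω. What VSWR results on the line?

Γ = (140 − 50)/(140 + 50) = 0.474
VSWR = (1 + 0.474)/(1 − 0.474)

VSWR ≈ 2.8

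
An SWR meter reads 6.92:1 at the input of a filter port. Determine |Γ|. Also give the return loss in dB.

|Γ| ≈ 0.747; return loss ≈ 2.53 dB

|Γ| = (S − 1)/(S + 1) = (6.92 − 1)/(6.92 + 1) = 5.92/7.92
RL = −20·log₁₀|Γ| = −20·log₁₀(0.747)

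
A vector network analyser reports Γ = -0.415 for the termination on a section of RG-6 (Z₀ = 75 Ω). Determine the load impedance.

Z_L ≈ 31 Ω

Z_L = Z_0·(1 + Γ)/(1 − Γ) = 75·(0.585)/(1.42)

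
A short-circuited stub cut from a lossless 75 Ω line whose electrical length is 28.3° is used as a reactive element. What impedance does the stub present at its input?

tan(βl) = 0.538
For a short-circuited stub, Z_in = jZ_0·tan(βl)

Z_in ≈ +j40.4 Ω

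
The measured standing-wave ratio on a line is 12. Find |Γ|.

|Γ| = (S − 1)/(S + 1) = (12 − 1)/(12 + 1) = 11/13

|Γ| ≈ 0.846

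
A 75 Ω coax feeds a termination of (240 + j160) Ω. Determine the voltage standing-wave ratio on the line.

Γ = (Z_L − Z_0)/(Z_L + Z_0) = (165 + j160)/(315 + j160)
|Γ| = 230/353 = 0.651
VSWR = (1 + |Γ|)/(1 − |Γ|) = 1.65/0.349

VSWR ≈ 4.72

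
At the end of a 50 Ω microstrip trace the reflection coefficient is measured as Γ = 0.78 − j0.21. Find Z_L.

Z_L = Z_0·(1 + Γ)/(1 − Γ) = 50·(1.78 − j0.21)/(0.22 + j0.21)

Z_L ≈ 188 − j227 Ω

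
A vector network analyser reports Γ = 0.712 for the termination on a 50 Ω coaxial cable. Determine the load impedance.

Z_L ≈ 297 Ω

Z_L = Z_0·(1 + Γ)/(1 − Γ) = 50·(1.71)/(0.288)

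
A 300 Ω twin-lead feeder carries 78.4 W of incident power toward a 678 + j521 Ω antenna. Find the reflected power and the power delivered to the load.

P_reflected ≈ 26.5 W; P_delivered ≈ 51.9 W

|Γ| = |(378 + j521)/(978 + j521)| = 0.581
|Γ|² = 0.337
P_refl = |Γ|²·P_inc = 26.5 W, P_del = (1 − |Γ|²)·P_inc = 51.9 W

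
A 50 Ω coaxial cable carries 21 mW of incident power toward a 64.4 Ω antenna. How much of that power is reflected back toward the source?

Γ = (64.4 − 50)/(64.4 + 50) = 0.126
|Γ|² = 0.0158
P_refl = |Γ|²·P_inc = 0.333 mW, P_del = (1 − |Γ|²)·P_inc = 20.7 mW

P_reflected ≈ 0.333 mW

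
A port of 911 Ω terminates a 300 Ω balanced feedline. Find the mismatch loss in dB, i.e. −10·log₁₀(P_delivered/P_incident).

mismatch loss ≈ 1.28 dB

Γ = (911 − 300)/(911 + 300) = 0.505
|Γ|² = 0.255, so P_del/P_inc = 1 − |Γ|² = 0.745
ML = −10·log₁₀(1 − |Γ|²)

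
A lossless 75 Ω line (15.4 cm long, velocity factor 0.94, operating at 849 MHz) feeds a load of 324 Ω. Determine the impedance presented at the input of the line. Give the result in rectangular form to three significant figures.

λ = v/f = 0.94·c / 849 MHz = 0.332 m
βl = 2π·l/λ = 2π × 0.464 = 167°
tan(βl) = tan(167°) = -0.233
Z_in = Z_0·(Z_L + jZ_0·tanβl)/(Z_0 + jZ_L·tanβl)
     = 75·(324 − j17.4)/(75 − j75.3)

Z_in ≈ 170 + j153 Ω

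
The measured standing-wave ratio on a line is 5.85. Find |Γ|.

|Γ| = (S − 1)/(S + 1) = (5.85 − 1)/(5.85 + 1) = 4.85/6.85

|Γ| ≈ 0.708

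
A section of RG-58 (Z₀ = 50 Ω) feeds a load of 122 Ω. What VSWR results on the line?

VSWR ≈ 2.44

For a purely resistive load, VSWR = R_L/Z_0 or Z_0/R_L (whichever > 1) = 122/50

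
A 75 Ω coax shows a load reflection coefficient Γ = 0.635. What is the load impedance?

Z_L = Z_0·(1 + Γ)/(1 − Γ) = 75·(1.64)/(0.365)

Z_L ≈ 336 Ω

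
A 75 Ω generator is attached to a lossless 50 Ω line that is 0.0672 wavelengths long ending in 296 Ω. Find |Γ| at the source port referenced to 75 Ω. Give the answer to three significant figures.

|Γ| ≈ 0.655

βl = 2π × 0.0672 = 24.2°
tan(βl) = 0.449
Z_in = Z_0·(Z_L + jZ_0·tanβl)/(Z_0 + jZ_L·tanβl) = 44.1 − j94.7 Ω
Γ_s = (Z_in − Z_s)/(Z_in + Z_s) = (-30.9 − j94.7)/(119 − j94.7), |Γ_s| = 0.655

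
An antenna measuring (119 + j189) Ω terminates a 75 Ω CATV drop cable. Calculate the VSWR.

Γ = (Z_L − Z_0)/(Z_L + Z_0) = (44 + j189)/(194 + j189)
|Γ| = 194/271 = 0.716
VSWR = (1 + |Γ|)/(1 − |Γ|) = 1.72/0.284

VSWR ≈ 6.05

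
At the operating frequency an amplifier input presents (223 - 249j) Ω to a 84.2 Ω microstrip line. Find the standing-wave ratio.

Γ = (Z_L − Z_0)/(Z_L + Z_0) = (138.8 − j249)/(307.2 − j249)
|Γ| = 285/395 = 0.721
VSWR = (1 + |Γ|)/(1 − |Γ|) = 1.72/0.279

VSWR ≈ 6.17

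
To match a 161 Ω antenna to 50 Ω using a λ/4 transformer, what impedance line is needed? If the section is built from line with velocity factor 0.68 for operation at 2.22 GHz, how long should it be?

Z_qwt = √(Z_0·R_L) = √(50 × 161) = √8050
λ = 0.68·c/f = 0.0919 m, so l = λ/4 = 0.023 m

Z_qwt ≈ 89.7 Ω; length ≈ 2.3 cm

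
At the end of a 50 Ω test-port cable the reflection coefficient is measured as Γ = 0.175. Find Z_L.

Z_L ≈ 71.2 Ω

Z_L = Z_0·(1 + Γ)/(1 − Γ) = 50·(1.18)/(0.825)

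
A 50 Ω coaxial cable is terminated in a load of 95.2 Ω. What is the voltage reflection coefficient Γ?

Γ = 0.311

Γ = (Z_L − Z_0)/(Z_L + Z_0) = (95.2 − 50)/(95.2 + 50) = 45.2/145.2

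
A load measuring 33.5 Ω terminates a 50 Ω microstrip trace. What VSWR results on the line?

For a purely resistive load, VSWR = R_L/Z_0 or Z_0/R_L (whichever > 1) = 50/33.5

VSWR ≈ 1.49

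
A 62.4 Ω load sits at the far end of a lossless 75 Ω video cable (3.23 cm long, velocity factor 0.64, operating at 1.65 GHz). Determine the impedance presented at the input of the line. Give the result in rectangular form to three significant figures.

Z_in ≈ 89 − j5.59 Ω

λ = v/f = 0.64·c / 1.65 GHz = 0.116 m
βl = 2π·l/λ = 2π × 0.278 = 99.9°
tan(βl) = tan(99.9°) = -5.71
Z_in = Z_0·(Z_L + jZ_0·tanβl)/(Z_0 + jZ_L·tanβl)
     = 75·(62.4 − j428)/(75 − j357)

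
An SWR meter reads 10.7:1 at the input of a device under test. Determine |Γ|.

|Γ| = (S − 1)/(S + 1) = (10.7 − 1)/(10.7 + 1) = 9.7/11.7

|Γ| ≈ 0.829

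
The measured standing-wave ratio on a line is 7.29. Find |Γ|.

|Γ| = (S − 1)/(S + 1) = (7.29 − 1)/(7.29 + 1) = 6.29/8.29

|Γ| ≈ 0.759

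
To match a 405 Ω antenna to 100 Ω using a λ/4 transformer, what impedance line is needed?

Z_qwt = √(Z_0·R_L) = √(100 × 405) = √40500

Z_qwt ≈ 201 Ω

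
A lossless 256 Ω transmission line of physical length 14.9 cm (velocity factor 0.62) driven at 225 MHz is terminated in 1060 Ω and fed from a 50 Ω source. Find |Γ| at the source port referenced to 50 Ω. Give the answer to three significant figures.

|Γ| ≈ 0.683

λ = v/f = 0.62·c / 225 MHz = 0.827 m
βl = 2π·l/λ = 2π × 0.18 = 64.9°
tan(βl) = 2.13
Z_in = Z_0·(Z_L + jZ_0·tanβl)/(Z_0 + jZ_L·tanβl) = 74.5 − j112 Ω
Γ_s = (Z_in − Z_s)/(Z_in + Z_s) = (24.5 − j112)/(124 − j112), |Γ_s| = 0.683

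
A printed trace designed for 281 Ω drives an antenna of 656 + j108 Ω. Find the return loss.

Γ = (375 + j108)/(937 + j108), |Γ| = 0.414
RL = −20·log₁₀|Γ| = −20·log₁₀(0.414)

RL ≈ 7.67 dB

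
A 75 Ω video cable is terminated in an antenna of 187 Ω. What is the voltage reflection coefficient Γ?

Γ = (Z_L − Z_0)/(Z_L + Z_0) = (187 − 75)/(187 + 75) = 112/262

Γ = 0.427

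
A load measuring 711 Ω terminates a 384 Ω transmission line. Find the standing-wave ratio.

For a purely resistive load, VSWR = R_L/Z_0 or Z_0/R_L (whichever > 1) = 711/384

VSWR ≈ 1.85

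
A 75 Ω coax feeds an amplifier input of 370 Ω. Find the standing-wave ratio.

VSWR ≈ 4.93

For a purely resistive load, VSWR = R_L/Z_0 or Z_0/R_L (whichever > 1) = 370/75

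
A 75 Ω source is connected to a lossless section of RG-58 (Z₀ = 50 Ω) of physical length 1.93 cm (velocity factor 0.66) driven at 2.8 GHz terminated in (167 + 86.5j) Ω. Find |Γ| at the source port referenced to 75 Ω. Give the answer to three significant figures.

|Γ| ≈ 0.732

λ = v/f = 0.66·c / 2.8 GHz = 0.0707 m
βl = 2π·l/λ = 2π × 0.273 = 98.3°
tan(βl) = -6.89
Z_in = Z_0·(Z_L + jZ_0·tanβl)/(Z_0 + jZ_L·tanβl) = 11.6 + j0.729 Ω
Γ_s = (Z_in − Z_s)/(Z_in + Z_s) = (-63.4 + j0.729)/(86.6 + j0.729), |Γ_s| = 0.732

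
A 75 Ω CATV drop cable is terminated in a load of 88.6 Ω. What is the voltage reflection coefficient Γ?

Γ = (Z_L − Z_0)/(Z_L + Z_0) = (88.6 − 75)/(88.6 + 75) = 13.6/163.6

Γ = 0.0831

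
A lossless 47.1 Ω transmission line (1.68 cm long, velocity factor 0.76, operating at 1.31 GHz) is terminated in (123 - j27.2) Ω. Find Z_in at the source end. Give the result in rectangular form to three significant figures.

λ = v/f = 0.76·c / 1.31 GHz = 0.174 m
βl = 2π·l/λ = 2π × 0.0965 = 34.7°
tan(βl) = tan(34.7°) = 0.694
Z_in = Z_0·(Z_L + jZ_0·tanβl)/(Z_0 + jZ_L·tanβl)
     = 47.1·(123 + j5.47)/(66 + j85.3)

Z_in ≈ 34.7 − j41 Ω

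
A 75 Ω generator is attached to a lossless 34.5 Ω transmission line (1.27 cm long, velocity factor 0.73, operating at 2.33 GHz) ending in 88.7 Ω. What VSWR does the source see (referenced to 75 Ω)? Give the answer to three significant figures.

VSWR ≈ 3.88

λ = v/f = 0.73·c / 2.33 GHz = 0.094 m
βl = 2π·l/λ = 2π × 0.135 = 48.6°
tan(βl) = 1.14
Z_in = Z_0·(Z_L + jZ_0·tanβl)/(Z_0 + jZ_L·tanβl) = 21.3 − j23.1 Ω
Γ_s = (Z_in − Z_s)/(Z_in + Z_s) = (-53.7 − j23.1)/(96.3 − j23.1), |Γ_s| = 0.59
VSWR = (1 + |Γ_s|)/(1 − |Γ_s|)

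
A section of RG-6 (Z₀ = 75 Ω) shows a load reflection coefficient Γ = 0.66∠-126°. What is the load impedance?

Z_L ≈ 19.1 − j36.2 Ω

Z_L = Z_0·(1 + Γ)/(1 − Γ) = 75·(0.612 − j0.534)/(1.39 + j0.534)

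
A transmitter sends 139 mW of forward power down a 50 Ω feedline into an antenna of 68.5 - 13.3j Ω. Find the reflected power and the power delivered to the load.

P_reflected ≈ 5.07 mW; P_delivered ≈ 134 mW

|Γ| = |(18.5 − j13.3)/(118.5 − j13.3)| = 0.191
|Γ|² = 0.0365
P_refl = |Γ|²·P_inc = 5.07 mW, P_del = (1 − |Γ|²)·P_inc = 134 mW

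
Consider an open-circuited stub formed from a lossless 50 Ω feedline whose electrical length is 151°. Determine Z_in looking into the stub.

tan(βl) = -0.554
For an open-circuited stub, Z_in = −jZ_0·cot(βl) = −jZ_0/tan(βl)

Z_in ≈ +j90.2 Ω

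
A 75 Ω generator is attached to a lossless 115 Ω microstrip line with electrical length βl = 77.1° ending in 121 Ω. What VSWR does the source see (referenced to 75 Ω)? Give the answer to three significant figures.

tan(βl) = 4.37
Z_in = Z_0·(Z_L + jZ_0·tanβl)/(Z_0 + jZ_L·tanβl) = 110 − j2.43 Ω
Γ_s = (Z_in − Z_s)/(Z_in + Z_s) = (34.8 − j2.43)/(185 − j2.43), |Γ_s| = 0.189
VSWR = (1 + |Γ_s|)/(1 − |Γ_s|)

VSWR ≈ 1.47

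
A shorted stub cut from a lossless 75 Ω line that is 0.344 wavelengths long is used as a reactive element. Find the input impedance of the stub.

βl = 2π × 0.344 = 124°
tan(βl) = -1.49
For a shorted stub, Z_in = jZ_0·tan(βl)

Z_in ≈ −j112 Ω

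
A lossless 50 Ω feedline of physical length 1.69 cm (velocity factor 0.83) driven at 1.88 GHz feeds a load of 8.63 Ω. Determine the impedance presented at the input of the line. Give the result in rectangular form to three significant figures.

λ = v/f = 0.83·c / 1.88 GHz = 0.132 m
βl = 2π·l/λ = 2π × 0.128 = 45.9°
tan(βl) = tan(45.9°) = 1.03
Z_in = Z_0·(Z_L + jZ_0·tanβl)/(Z_0 + jZ_L·tanβl)
     = 50·(8.63 + j51.7)/(50 + j8.92)

Z_in ≈ 17.3 + j48.6 Ω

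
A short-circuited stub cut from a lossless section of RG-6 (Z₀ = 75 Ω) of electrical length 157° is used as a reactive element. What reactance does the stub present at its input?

tan(βl) = -0.424
For a short-circuited stub, Z_in = jZ_0·tan(βl)

X_in ≈ -31.8 Ω (capacitive)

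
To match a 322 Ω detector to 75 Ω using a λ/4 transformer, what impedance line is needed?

Z_qwt ≈ 155 Ω

Z_qwt = √(Z_0·R_L) = √(75 × 322) = √24150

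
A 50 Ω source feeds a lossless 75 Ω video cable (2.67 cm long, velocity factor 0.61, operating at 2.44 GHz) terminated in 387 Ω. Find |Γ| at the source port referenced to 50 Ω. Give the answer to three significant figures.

|Γ| ≈ 0.673

λ = v/f = 0.61·c / 2.44 GHz = 0.075 m
βl = 2π·l/λ = 2π × 0.356 = 128°
tan(βl) = -1.27
Z_in = Z_0·(Z_L + jZ_0·tanβl)/(Z_0 + jZ_L·tanβl) = 23 + j55.4 Ω
Γ_s = (Z_in − Z_s)/(Z_in + Z_s) = (-27 + j55.4)/(73 + j55.4), |Γ_s| = 0.673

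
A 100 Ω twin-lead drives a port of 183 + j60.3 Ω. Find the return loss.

Γ = (83 + j60.3)/(283 + j60.3), |Γ| = 0.355
RL = −20·log₁₀|Γ| = −20·log₁₀(0.355)

RL ≈ 9.01 dB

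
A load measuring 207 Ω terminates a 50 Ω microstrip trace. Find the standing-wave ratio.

VSWR ≈ 4.14

Γ = (207 − 50)/(207 + 50) = 0.611
VSWR = (1 + 0.611)/(1 − 0.611)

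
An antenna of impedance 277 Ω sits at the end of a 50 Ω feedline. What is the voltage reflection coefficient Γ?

Γ = (Z_L − Z_0)/(Z_L + Z_0) = (277 − 50)/(277 + 50) = 227/327

Γ = 0.694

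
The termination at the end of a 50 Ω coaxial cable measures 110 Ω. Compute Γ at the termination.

Γ = 0.375

Γ = (Z_L − Z_0)/(Z_L + Z_0) = (110 − 50)/(110 + 50) = 60/160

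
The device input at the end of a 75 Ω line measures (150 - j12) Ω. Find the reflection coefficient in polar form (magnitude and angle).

Γ ≈ 0.337 ∠ -6.04°

Γ = (Z_L − Z_0)/(Z_L + Z_0) = (75 − j12)/(225 − j12)
|Γ| = 76/225 = 0.337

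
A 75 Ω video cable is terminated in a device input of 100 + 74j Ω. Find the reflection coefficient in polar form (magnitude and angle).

Γ ≈ 0.411 ∠ 48.4°

Γ = (Z_L − Z_0)/(Z_L + Z_0) = (25 + j74)/(175 + j74)
|Γ| = 78.1/190 = 0.411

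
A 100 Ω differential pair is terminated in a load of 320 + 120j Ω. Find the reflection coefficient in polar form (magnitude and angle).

Γ ≈ 0.574 ∠ 12.7°

Γ = (Z_L − Z_0)/(Z_L + Z_0) = (220 + j120)/(420 + j120)
|Γ| = 251/437 = 0.574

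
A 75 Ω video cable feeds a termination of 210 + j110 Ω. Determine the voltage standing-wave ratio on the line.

Γ = (Z_L − Z_0)/(Z_L + Z_0) = (135 + j110)/(285 + j110)
|Γ| = 174/305 = 0.57
VSWR = (1 + |Γ|)/(1 − |Γ|) = 1.57/0.43

VSWR ≈ 3.65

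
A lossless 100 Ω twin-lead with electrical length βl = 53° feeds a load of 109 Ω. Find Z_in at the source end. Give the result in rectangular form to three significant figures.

tan(βl) = tan(53°) = 1.33
Z_in = Z_0·(Z_L + jZ_0·tanβl)/(Z_0 + jZ_L·tanβl)
     = 100·(109 + j133)/(100 + j145)

Z_in ≈ 97.3 − j8.07 Ω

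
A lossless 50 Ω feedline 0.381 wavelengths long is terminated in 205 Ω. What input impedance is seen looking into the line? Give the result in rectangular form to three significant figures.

βl = 2π × 0.381 = 137°
tan(βl) = tan(137°) = -0.927
Z_in = Z_0·(Z_L + jZ_0·tanβl)/(Z_0 + jZ_L·tanβl)
     = 50·(205 − j46.4)/(50 − j190)

Z_in ≈ 24.7 + j47.4 Ω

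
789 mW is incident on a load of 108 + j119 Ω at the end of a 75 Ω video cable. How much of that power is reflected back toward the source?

|Γ| = |(33 + j119)/(183 + j119)| = 0.566
|Γ|² = 0.32
P_refl = |Γ|²·P_inc = 253 mW, P_del = (1 − |Γ|²)·P_inc = 536 mW

P_reflected ≈ 253 mW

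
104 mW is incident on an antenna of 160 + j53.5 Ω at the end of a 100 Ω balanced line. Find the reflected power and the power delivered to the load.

|Γ| = |(60 + j53.5)/(260 + j53.5)| = 0.303
|Γ|² = 0.0917
P_refl = |Γ|²·P_inc = 9.54 mW, P_del = (1 − |Γ|²)·P_inc = 94.5 mW

P_reflected ≈ 9.54 mW; P_delivered ≈ 94.5 mW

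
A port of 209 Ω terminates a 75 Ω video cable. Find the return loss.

RL ≈ 6.52 dB

Γ = (209 − 75)/(209 + 75) = 0.472
RL = −20·log₁₀|Γ| = −20·log₁₀(0.472)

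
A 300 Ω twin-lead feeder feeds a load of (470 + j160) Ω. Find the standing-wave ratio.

VSWR ≈ 1.84

Γ = (Z_L − Z_0)/(Z_L + Z_0) = (170 + j160)/(770 + j160)
|Γ| = 233/786 = 0.297
VSWR = (1 + |Γ|)/(1 − |Γ|) = 1.3/0.703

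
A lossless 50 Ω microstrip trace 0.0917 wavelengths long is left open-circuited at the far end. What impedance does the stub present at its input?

Z_in ≈ −j77 Ω

βl = 2π × 0.0917 = 33°
tan(βl) = 0.65
For an open-circuited stub, Z_in = −jZ_0·cot(βl) = −jZ_0/tan(βl)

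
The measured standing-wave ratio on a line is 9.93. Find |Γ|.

|Γ| ≈ 0.817

|Γ| = (S − 1)/(S + 1) = (9.93 − 1)/(9.93 + 1) = 8.93/10.9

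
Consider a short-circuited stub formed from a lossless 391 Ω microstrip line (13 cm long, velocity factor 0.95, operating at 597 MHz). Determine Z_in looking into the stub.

Z_in ≈ −j2770 Ω

λ = v/f = 0.95·c / 597 MHz = 0.477 m
βl = 2π·l/λ = 2π × 0.272 = 98°
tan(βl) = -7.09
For a short-circuited stub, Z_in = jZ_0·tan(βl)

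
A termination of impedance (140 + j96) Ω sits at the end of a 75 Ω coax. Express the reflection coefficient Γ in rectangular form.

Γ ≈ 0.418 + j0.26

Γ = (Z_L − Z_0)/(Z_L + Z_0) = (65 + j96)/(215 + j96)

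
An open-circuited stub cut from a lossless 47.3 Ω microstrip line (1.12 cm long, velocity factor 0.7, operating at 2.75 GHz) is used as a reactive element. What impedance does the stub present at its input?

λ = v/f = 0.7·c / 2.75 GHz = 0.0764 m
βl = 2π·l/λ = 2π × 0.147 = 52.8°
tan(βl) = 1.32
For an open-circuited stub, Z_in = −jZ_0·cot(βl) = −jZ_0/tan(βl)

Z_in ≈ −j35.9 Ω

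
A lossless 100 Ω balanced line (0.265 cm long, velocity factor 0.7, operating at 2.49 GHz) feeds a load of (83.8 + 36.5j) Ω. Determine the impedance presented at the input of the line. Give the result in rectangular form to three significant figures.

Z_in ≈ 98.2 + j43.2 Ω

λ = v/f = 0.7·c / 2.49 GHz = 0.0843 m
βl = 2π·l/λ = 2π × 0.0314 = 11.3°
tan(βl) = tan(11.3°) = 0.2
Z_in = Z_0·(Z_L + jZ_0·tanβl)/(Z_0 + jZ_L·tanβl)
     = 100·(83.8 + j56.5)/(92.7 + j16.8)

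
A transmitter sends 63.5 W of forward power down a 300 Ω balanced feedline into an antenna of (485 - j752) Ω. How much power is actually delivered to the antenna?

P_delivered ≈ 31.3 W

|Γ| = |(185 − j752)/(785 − j752)| = 0.712
|Γ|² = 0.508
P_refl = |Γ|²·P_inc = 32.2 W, P_del = (1 − |Γ|²)·P_inc = 31.3 W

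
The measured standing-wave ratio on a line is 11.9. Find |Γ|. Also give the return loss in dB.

|Γ| = (S − 1)/(S + 1) = (11.9 − 1)/(11.9 + 1) = 10.9/12.9
RL = −20·log₁₀|Γ| = −20·log₁₀(0.845)

|Γ| ≈ 0.845; return loss ≈ 1.46 dB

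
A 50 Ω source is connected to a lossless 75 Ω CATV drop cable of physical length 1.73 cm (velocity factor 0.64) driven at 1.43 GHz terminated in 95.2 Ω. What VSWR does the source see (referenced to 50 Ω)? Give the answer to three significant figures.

VSWR ≈ 1.59

λ = v/f = 0.64·c / 1.43 GHz = 0.134 m
βl = 2π·l/λ = 2π × 0.129 = 46.4°
tan(βl) = 1.05
Z_in = Z_0·(Z_L + jZ_0·tanβl)/(Z_0 + jZ_L·tanβl) = 72.1 − j17.3 Ω
Γ_s = (Z_in − Z_s)/(Z_in + Z_s) = (22.1 − j17.3)/(122 − j17.3), |Γ_s| = 0.228
VSWR = (1 + |Γ_s|)/(1 − |Γ_s|)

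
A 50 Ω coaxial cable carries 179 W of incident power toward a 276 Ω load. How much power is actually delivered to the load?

P_delivered ≈ 93 W

Γ = (276 − 50)/(276 + 50) = 0.693
|Γ|² = 0.481
P_refl = |Γ|²·P_inc = 86 W, P_del = (1 − |Γ|²)·P_inc = 93 W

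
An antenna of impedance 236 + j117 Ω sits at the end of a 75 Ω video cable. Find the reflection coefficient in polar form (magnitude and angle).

Γ = (Z_L − Z_0)/(Z_L + Z_0) = (161 + j117)/(311 + j117)
|Γ| = 199/332 = 0.599

Γ ≈ 0.599 ∠ 15.4°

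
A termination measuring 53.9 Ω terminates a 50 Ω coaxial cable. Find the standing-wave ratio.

Γ = (53.9 − 50)/(53.9 + 50) = 0.0375
VSWR = (1 + 0.0375)/(1 − 0.0375)

VSWR ≈ 1.08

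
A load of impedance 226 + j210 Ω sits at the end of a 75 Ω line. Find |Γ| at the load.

|Γ| ≈ 0.705

Γ = (Z_L − Z_0)/(Z_L + Z_0) = (151 + j210)/(301 + j210)
|Γ| = 259/367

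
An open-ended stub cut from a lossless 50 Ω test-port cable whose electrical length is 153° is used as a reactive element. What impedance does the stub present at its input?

tan(βl) = -0.51
For an open-ended stub, Z_in = −jZ_0·cot(βl) = −jZ_0/tan(βl)

Z_in ≈ +j98.1 Ω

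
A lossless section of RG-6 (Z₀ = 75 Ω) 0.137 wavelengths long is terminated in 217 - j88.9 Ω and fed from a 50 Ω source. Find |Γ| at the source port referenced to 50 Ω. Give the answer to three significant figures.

|Γ| ≈ 0.523

βl = 2π × 0.137 = 49.3°
tan(βl) = 1.16
Z_in = Z_0·(Z_L + jZ_0·tanβl)/(Z_0 + jZ_L·tanβl) = 30.1 − j43.2 Ω
Γ_s = (Z_in − Z_s)/(Z_in + Z_s) = (-19.9 − j43.2)/(80.1 − j43.2), |Γ_s| = 0.523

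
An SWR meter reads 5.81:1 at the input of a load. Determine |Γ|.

|Γ| ≈ 0.706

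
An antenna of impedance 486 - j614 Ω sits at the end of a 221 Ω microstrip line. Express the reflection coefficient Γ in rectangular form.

Γ = (Z_L − Z_0)/(Z_L + Z_0) = (265 − j614)/(707 − j614)

Γ ≈ 0.644 − j0.31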